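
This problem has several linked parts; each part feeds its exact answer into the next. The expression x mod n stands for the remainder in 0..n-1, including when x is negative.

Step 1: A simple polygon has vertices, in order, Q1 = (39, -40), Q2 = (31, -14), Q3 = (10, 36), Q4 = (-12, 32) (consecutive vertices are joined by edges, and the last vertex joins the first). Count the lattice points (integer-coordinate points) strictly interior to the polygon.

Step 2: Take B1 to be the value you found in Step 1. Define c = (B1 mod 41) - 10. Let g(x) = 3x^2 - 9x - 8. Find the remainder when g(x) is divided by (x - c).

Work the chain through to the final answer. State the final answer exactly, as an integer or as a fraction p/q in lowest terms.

Step 1: cross terms: (39*-14 - 31*-40)=694, (31*36 - 10*-14)=1256, (10*32 - -12*36)=752, (-12*-40 - 39*32)=-768; twice the area = |1934| = 1934; area = 967; boundary points = 2 + 1 + 2 + 3 = 8; strictly interior points = area - boundary/2 + 1 = 964; answer 964
Step 2: B1 = 964; c = 11; remainder = value at the root: 3*(11)^2 - 9*(11)^1 - 8 = (363) + (-99) + (-8) = 256; answer 256

256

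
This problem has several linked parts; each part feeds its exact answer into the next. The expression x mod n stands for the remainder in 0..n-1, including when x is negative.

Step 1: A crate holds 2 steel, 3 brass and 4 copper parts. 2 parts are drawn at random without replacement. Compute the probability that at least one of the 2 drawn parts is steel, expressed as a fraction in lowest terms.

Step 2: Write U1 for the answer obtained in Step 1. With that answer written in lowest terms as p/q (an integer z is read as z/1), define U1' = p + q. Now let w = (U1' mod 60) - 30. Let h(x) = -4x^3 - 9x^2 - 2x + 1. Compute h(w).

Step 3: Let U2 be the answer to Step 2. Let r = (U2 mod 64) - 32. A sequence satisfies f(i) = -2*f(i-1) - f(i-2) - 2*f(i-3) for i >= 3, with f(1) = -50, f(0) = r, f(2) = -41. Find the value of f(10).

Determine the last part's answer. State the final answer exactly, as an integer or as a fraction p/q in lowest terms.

-2285

Step 1: total draws C(9,2) = 36; complement C(7,2) = 21; favorable 36 - 21 = 15; P = 5/12; answer 5/12
Step 2: U1 = 5/12; threaded value p + q = 17; w = -13; -4*(-13)^3 - 9*(-13)^2 - 2*(-13)^1 + 1 = (8788) + (-1521) + (26) + (1) = 7294; answer 7294
Step 3: U2 = 7294; r = 30; f(3) = -2*(-41) - 1*(-50) - 2*(30) = 72; iterating: f(3)=72, f(4)=-3, f(5)=16, f(6)=-173, f(7)=336, f(8)=-531, f(9)=1072, f(10)=-2285; answer -2285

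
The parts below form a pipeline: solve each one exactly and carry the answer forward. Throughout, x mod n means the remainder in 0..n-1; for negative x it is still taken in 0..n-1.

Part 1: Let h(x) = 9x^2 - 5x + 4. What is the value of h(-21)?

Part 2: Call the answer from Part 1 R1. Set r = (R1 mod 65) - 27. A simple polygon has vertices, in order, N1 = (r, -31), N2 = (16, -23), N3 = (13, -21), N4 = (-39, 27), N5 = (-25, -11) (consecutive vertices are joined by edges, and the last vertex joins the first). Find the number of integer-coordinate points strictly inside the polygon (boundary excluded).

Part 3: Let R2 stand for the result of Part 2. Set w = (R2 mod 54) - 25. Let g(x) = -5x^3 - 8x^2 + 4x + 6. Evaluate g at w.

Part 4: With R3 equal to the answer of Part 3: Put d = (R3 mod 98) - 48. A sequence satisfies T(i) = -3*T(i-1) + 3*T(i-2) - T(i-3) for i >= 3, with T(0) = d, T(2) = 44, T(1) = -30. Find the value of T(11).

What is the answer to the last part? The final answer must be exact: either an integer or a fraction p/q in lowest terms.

-11210804

Part 1: 9*(-21)^2 - 5*(-21)^1 + 4 = (3969) + (105) + (4) = 4078; answer 4078
Part 2: R1 = 4078; r = 21; cross terms: (21*-23 - 16*-31)=13, (16*-21 - 13*-23)=-37, (13*27 - -39*-21)=-468, (-39*-11 - -25*27)=1104, (-25*-31 - 21*-11)=1006; twice the area = |1618| = 1618; area = 809; boundary points = 1 + 1 + 4 + 2 + 2 = 10; strictly interior points = area - boundary/2 + 1 = 805; answer 805
Part 3: R2 = 805; w = 24; -5*(24)^3 - 8*(24)^2 + 4*(24)^1 + 6 = (-69120) + (-4608) + (96) + (6) = -73626; answer -73626
Part 4: R3 = -73626; d = 22; T(3) = -3*(44) + 3*(-30) - 1*(22) = -244; iterating: T(3)=-244, T(4)=894, T(5)=-3458, T(6)=13300, T(7)=-51168, T(8)=196862, T(9)=-757390, T(10)=2913924, T(11)=-11210804; answer -11210804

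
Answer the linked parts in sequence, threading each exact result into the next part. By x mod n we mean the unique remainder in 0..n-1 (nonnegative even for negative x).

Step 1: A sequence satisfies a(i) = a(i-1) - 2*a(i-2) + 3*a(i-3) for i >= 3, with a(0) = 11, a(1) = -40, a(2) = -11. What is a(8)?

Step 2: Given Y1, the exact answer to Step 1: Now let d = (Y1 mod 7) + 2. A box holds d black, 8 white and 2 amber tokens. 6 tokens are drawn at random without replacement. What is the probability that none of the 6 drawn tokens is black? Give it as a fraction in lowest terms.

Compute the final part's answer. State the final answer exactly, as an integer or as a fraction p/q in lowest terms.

35/286

Step 1: a(3) = 1*(-11) - 2*(-40) + 3*(11) = 102; iterating: a(3)=102, a(4)=4, a(5)=-233, a(6)=65, a(7)=543, a(8)=-286; answer -286
Step 2: Y1 = -286; d = 3; total draws C(13,6) = 1716; favorable C(10,6) = 210; P = 35/286; answer 35/286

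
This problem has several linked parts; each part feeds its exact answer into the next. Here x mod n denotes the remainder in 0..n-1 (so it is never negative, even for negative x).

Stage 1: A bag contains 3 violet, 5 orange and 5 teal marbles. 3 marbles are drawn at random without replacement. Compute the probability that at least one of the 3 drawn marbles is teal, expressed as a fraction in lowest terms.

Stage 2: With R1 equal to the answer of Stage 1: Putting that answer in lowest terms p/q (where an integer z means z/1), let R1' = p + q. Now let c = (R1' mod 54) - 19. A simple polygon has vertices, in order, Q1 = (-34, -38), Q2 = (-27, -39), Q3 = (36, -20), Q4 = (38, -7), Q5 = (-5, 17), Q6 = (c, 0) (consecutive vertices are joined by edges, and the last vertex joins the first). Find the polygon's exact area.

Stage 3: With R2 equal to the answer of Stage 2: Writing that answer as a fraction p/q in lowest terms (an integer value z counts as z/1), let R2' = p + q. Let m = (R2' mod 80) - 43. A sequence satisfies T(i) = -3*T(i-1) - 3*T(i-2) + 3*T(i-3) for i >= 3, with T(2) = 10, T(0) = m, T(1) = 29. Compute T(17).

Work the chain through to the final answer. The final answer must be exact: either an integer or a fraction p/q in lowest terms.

13100373

Stage 1: total draws C(13,3) = 286; complement C(8,3) = 56; favorable 286 - 56 = 230; P = 115/143; answer 115/143
Stage 2: R1 = 115/143; threaded value p + q = 258; c = 23; cross terms: (-34*-39 - -27*-38)=300, (-27*-20 - 36*-39)=1944, (36*-7 - 38*-20)=508, (38*17 - -5*-7)=611, (-5*0 - 23*17)=-391, (23*-38 - -34*0)=-874; twice the area = |2098| = 2098; area = 1049; answer 1049
Stage 3: R2 = 1049; threaded value p + q = 1050; m = -33; T(3) = -3*(10) - 3*(29) + 3*(-33) = -216; iterating: T(3)=-216, T(4)=705, T(5)=-1437, T(6)=1548, T(7)=1782, T(8)=-14301, T(9)=42201, T(10)=-78354, T(11)=65556, T(12)=164997, T(13)=-926721, T(14)=2481840, T(15)=-4170366, T(16)=2285415, T(17)=13100373; answer 13100373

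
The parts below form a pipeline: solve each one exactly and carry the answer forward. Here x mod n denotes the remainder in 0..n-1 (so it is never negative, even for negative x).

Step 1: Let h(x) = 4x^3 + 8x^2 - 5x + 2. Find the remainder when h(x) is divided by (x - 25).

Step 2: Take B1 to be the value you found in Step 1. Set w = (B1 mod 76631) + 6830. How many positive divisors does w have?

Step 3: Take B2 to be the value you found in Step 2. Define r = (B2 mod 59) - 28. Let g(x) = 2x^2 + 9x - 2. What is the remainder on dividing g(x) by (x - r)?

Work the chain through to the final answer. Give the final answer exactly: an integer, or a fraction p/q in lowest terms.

934

Step 1: remainder = value at the root: 4*(25)^3 + 8*(25)^2 - 5*(25)^1 + 2 = (62500) + (5000) + (-125) + (2) = 67377; answer 67377
Step 2: B1 = 67377; w = 74207; 74207 = 7 * 10601; number of divisors = (1+1) * (1+1) = 4; answer 4
Step 3: B2 = 4; r = -24; remainder = value at the root: 2*(-24)^2 + 9*(-24)^1 - 2 = (1152) + (-216) + (-2) = 934; answer 934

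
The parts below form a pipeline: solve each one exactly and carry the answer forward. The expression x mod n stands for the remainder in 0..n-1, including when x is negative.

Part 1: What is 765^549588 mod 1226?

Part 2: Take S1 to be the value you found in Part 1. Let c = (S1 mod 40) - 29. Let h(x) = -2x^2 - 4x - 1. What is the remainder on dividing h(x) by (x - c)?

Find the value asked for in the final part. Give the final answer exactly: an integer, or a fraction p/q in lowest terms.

Part 1: squarings mod 1226: 765^1=765, 765^2=423, 765^4=1159, 765^8=811, 765^16=585, 765^32=171, 765^64=1043, 765^128=387, 765^256=197, 765^512=803, 765^1024=1159, 765^2048=811, 765^4096=585, 765^8192=171, 765^16384=1043, 765^32768=387, 765^65536=197, 765^131072=803, 765^262144=1159, 765^524288=811; 765^549588 = 765^4 * 765^16 * 765^64 * 765^128 * 765^512 * 765^8192 * 765^16384 * 765^524288 = 833 (mod 1226); answer 833
Part 2: S1 = 833; c = 4; remainder = value at the root: -2*(4)^2 - 4*(4)^1 - 1 = (-32) + (-16) + (-1) = -49; answer -49

-49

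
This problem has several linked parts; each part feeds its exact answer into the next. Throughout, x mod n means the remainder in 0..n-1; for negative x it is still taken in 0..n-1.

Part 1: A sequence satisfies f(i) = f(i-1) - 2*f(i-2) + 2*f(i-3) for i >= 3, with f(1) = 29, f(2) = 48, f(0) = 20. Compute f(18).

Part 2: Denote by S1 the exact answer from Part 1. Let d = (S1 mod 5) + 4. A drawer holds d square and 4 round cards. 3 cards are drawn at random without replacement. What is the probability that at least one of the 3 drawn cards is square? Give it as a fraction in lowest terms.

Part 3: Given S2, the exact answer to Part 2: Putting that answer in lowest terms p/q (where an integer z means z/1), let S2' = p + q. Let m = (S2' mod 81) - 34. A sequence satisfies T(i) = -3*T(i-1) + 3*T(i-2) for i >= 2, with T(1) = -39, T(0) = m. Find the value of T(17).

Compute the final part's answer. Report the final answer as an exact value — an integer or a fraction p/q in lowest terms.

Part 1: f(3) = 1*(48) - 2*(29) + 2*(20) = 30; iterating: f(3)=30, f(4)=-8, f(5)=28, f(6)=104, f(7)=32, f(8)=-120, f(9)=24, f(10)=328, f(11)=40, f(12)=-568, f(13)=8, f(14)=1224, f(15)=72, f(16)=-2360, f(17)=-56, f(18)=4808; answer 4808
Part 2: S1 = 4808; d = 7; total draws C(11,3) = 165; complement C(4,3) = 4; favorable 165 - 4 = 161; P = 161/165; answer 161/165
Part 3: S2 = 161/165; threaded value p + q = 326; m = -32; T(2) = -3*(-39) + 3*(-32) = 21; iterating: T(2)=21, T(3)=-180, T(4)=603, T(5)=-2349, T(6)=8856, T(7)=-33615, T(8)=127413, T(9)=-483084, T(10)=1831491, T(11)=-6943725, T(12)=26325648, T(13)=-99808119, T(14)=378401301, T(15)=-1434628260, T(16)=5439088683, T(17)=-20621150829; answer -20621150829

-20621150829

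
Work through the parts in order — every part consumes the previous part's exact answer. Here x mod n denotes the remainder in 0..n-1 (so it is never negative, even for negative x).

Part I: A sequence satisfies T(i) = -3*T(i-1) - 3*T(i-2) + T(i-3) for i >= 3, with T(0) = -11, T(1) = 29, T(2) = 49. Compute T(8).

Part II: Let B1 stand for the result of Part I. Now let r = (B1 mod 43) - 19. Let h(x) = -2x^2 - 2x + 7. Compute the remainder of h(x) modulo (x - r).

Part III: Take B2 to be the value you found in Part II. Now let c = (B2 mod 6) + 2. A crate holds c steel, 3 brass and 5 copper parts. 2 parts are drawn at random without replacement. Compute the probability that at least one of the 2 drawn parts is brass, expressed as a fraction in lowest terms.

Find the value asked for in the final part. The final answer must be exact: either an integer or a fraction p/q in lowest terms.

27/55

Part I: T(3) = -3*(49) - 3*(29) + 1*(-11) = -245; iterating: T(3)=-245, T(4)=617, T(5)=-1067, T(6)=1105, T(7)=503, T(8)=-5891; answer -5891
Part II: B1 = -5891; r = -19; remainder = value at the root: -2*(-19)^2 - 2*(-19)^1 + 7 = (-722) + (38) + (7) = -677; answer -677
Part III: B2 = -677; c = 3; total draws C(11,2) = 55; complement C(8,2) = 28; favorable 55 - 28 = 27; P = 27/55; answer 27/55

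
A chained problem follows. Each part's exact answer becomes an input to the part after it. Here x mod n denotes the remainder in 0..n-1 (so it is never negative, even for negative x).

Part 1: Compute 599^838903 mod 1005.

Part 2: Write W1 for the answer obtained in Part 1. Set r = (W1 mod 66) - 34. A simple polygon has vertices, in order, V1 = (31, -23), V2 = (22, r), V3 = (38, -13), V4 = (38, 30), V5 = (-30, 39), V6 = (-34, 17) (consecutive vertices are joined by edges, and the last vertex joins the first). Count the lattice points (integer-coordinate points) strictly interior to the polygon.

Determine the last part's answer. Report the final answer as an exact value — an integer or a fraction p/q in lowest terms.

2571

Part 1: squarings mod 1005: 599^1=599, 599^2=16, 599^4=256, 599^8=211, 599^16=301, 599^32=151, 599^64=691, 599^128=106, 599^256=181, 599^512=601, 599^1024=406, 599^2048=16, 599^4096=256, 599^8192=211, 599^16384=301, 599^32768=151, 599^65536=691, 599^131072=106, 599^262144=181, 599^524288=601; 599^838903 = 599^1 * 599^2 * 599^4 * 599^16 * 599^32 * 599^64 * 599^128 * 599^1024 * 599^2048 * 599^16384 * 599^32768 * 599^262144 * 599^524288 = 644 (mod 1005); answer 644
Part 2: W1 = 644; r = 16; cross terms: (31*16 - 22*-23)=1002, (22*-13 - 38*16)=-894, (38*30 - 38*-13)=1634, (38*39 - -30*30)=2382, (-30*17 - -34*39)=816, (-34*-23 - 31*17)=255; twice the area = |5195| = 5195; area = 5195/2; boundary points = 3 + 1 + 43 + 1 + 2 + 5 = 55; strictly interior points = area - boundary/2 + 1 = 2571; answer 2571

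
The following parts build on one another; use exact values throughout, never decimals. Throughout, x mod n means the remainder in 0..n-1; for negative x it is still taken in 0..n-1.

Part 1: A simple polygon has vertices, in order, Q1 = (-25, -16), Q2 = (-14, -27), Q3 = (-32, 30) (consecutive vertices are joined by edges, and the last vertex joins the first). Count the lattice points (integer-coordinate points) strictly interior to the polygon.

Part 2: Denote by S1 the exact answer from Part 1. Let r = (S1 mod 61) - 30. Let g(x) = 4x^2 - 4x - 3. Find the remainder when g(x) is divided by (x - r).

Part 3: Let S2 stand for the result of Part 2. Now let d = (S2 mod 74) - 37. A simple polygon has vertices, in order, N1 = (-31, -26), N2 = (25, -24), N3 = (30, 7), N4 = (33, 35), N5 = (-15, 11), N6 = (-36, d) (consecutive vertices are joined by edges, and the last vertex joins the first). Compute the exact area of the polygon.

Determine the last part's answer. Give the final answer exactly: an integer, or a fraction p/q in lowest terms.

Part 1: cross terms: (-25*-27 - -14*-16)=451, (-14*30 - -32*-27)=-1284, (-32*-16 - -25*30)=1262; twice the area = |429| = 429; area = 429/2; boundary points = 11 + 3 + 1 = 15; strictly interior points = area - boundary/2 + 1 = 208; answer 208
Part 2: S1 = 208; r = -5; remainder = value at the root: 4*(-5)^2 - 4*(-5)^1 - 3 = (100) + (20) + (-3) = 117; answer 117
Part 3: S2 = 117; d = 6; cross terms: (-31*-24 - 25*-26)=1394, (25*7 - 30*-24)=895, (30*35 - 33*7)=819, (33*11 - -15*35)=888, (-15*6 - -36*11)=306, (-36*-26 - -31*6)=1122; twice the area = |5424| = 5424; area = 2712; answer 2712

2712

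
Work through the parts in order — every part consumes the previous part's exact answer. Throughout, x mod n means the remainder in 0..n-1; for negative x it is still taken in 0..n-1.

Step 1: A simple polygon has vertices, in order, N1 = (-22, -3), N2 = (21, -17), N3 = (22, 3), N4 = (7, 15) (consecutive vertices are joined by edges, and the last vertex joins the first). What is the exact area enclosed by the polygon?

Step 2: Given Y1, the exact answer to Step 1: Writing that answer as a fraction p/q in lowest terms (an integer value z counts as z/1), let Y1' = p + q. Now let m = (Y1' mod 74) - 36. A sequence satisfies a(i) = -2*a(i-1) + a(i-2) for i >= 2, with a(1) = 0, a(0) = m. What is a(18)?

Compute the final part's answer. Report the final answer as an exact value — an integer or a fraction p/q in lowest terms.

Step 1: cross terms: (-22*-17 - 21*-3)=437, (21*3 - 22*-17)=437, (22*15 - 7*3)=309, (7*-3 - -22*15)=309; twice the area = |1492| = 1492; area = 746; answer 746
Step 2: Y1 = 746; threaded value p + q = 747; m = -29; a(2) = -2*(0) + 1*(-29) = -29; iterating: a(2)=-29, a(3)=58, a(4)=-145, a(5)=348, a(6)=-841, a(7)=2030, a(8)=-4901, a(9)=11832, a(10)=-28565, a(11)=68962, a(12)=-166489, a(13)=401940, a(14)=-970369, a(15)=2342678, a(16)=-5655725, a(17)=13654128, a(18)=-32963981; answer -32963981

-32963981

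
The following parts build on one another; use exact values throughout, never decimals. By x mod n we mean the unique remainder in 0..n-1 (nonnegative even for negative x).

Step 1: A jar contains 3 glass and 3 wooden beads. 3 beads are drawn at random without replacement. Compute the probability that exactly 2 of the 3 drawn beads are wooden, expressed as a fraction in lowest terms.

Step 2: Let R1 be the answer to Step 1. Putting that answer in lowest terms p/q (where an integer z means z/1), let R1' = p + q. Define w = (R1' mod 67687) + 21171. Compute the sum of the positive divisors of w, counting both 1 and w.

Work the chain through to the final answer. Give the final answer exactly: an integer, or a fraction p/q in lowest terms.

Step 1: total draws C(6,3) = 20; favorable C(3,2)*C(3,1) = 9; P = 9/20; answer 9/20
Step 2: R1 = 9/20; threaded value p + q = 29; w = 21200; 21200 = 2^4 * 5^2 * 53; sigma = (1 + 2 + 4 + 8 + 16) * (1 + 5 + 25) * (1 + 53) = 31 * 31 * 54 = 51894; answer 51894

51894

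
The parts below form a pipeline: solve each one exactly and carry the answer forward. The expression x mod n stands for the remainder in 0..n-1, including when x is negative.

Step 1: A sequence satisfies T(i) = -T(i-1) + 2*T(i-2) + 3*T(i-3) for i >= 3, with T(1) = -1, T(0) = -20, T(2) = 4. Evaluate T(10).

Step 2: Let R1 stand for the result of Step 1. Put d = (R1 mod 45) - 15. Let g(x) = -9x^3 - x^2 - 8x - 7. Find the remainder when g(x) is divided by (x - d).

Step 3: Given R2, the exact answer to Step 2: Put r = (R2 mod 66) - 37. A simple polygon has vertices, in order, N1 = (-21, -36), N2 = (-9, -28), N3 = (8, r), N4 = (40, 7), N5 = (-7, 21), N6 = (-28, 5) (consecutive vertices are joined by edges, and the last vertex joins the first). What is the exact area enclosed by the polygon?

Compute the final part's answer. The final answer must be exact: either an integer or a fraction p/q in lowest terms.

4471/2

Step 1: T(3) = -1*(4) + 2*(-1) + 3*(-20) = -66; iterating: T(3)=-66, T(4)=71, T(5)=-191, T(6)=135, T(7)=-304, T(8)=1, T(9)=-204, T(10)=-706; answer -706
Step 2: R1 = -706; d = -1; remainder = value at the root: -9*(-1)^3 - 1*(-1)^2 - 8*(-1)^1 - 7 = (9) + (-1) + (8) + (-7) = 9; answer 9
Step 3: R2 = 9; r = -28; cross terms: (-21*-28 - -9*-36)=264, (-9*-28 - 8*-28)=476, (8*7 - 40*-28)=1176, (40*21 - -7*7)=889, (-7*5 - -28*21)=553, (-28*-36 - -21*5)=1113; twice the area = |4471| = 4471; area = 4471/2; answer 4471/2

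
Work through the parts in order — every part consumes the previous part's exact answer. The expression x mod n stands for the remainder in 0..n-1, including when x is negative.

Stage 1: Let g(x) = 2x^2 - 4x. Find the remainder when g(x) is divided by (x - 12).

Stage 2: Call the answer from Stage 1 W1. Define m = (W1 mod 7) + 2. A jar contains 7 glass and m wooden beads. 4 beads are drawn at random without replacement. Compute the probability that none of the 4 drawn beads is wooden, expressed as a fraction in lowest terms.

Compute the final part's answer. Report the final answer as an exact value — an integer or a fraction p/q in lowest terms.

Stage 1: remainder = value at the root: 2*(12)^2 - 4*(12)^1 = (288) + (-48) = 240; answer 240
Stage 2: W1 = 240; m = 4; total draws C(11,4) = 330; favorable C(7,4) = 35; P = 7/66; answer 7/66

7/66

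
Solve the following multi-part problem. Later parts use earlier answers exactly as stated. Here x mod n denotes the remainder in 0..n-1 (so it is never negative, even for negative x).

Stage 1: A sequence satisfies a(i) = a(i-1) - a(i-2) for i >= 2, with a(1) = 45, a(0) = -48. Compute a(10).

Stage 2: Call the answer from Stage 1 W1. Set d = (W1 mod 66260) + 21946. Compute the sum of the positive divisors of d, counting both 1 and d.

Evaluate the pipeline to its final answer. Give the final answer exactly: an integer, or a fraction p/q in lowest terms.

Stage 1: a(2) = 1*(45) - 1*(-48) = 93; iterating: a(2)=93, a(3)=48, a(4)=-45, a(5)=-93, a(6)=-48, a(7)=45, a(8)=93, a(9)=48, a(10)=-45; answer -45
Stage 2: W1 = -45; d = 88161; 88161 = 3 * 29387; sigma = (1 + 3) * (1 + 29387) = 4 * 29388 = 117552; answer 117552

117552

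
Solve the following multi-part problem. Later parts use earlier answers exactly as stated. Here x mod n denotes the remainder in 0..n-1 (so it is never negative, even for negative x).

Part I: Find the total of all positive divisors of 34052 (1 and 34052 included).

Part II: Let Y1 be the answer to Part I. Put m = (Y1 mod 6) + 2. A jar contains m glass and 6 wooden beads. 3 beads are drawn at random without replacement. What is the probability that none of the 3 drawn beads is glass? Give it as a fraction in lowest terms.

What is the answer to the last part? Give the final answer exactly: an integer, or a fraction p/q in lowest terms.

Part I: 34052 = 2^2 * 8513; sigma = (1 + 2 + 4) * (1 + 8513) = 7 * 8514 = 59598; answer 59598
Part II: Y1 = 59598; m = 2; total draws C(8,3) = 56; favorable C(6,3) = 20; P = 5/14; answer 5/14

5/14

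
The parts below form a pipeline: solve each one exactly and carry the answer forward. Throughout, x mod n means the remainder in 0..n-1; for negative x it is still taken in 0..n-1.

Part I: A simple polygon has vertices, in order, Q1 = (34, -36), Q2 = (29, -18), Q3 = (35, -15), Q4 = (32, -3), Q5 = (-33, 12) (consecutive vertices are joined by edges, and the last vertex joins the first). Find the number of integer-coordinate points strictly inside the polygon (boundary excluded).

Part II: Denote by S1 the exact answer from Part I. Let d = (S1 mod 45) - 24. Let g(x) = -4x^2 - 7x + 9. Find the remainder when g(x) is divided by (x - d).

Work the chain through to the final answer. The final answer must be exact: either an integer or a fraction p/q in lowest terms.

Part I: cross terms: (34*-18 - 29*-36)=432, (29*-15 - 35*-18)=195, (35*-3 - 32*-15)=375, (32*12 - -33*-3)=285, (-33*-36 - 34*12)=780; twice the area = |2067| = 2067; area = 2067/2; boundary points = 1 + 3 + 3 + 5 + 1 = 13; strictly interior points = area - boundary/2 + 1 = 1028; answer 1028
Part II: S1 = 1028; d = 14; remainder = value at the root: -4*(14)^2 - 7*(14)^1 + 9 = (-784) + (-98) + (9) = -873; answer -873

-873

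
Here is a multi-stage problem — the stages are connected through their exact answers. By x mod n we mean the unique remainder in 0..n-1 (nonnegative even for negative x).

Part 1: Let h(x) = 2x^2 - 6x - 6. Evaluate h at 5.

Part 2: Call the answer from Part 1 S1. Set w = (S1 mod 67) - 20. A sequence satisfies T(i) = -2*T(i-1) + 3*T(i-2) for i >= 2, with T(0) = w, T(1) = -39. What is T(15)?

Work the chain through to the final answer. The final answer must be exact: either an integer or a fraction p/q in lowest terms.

-118378497

Part 1: 2*(5)^2 - 6*(5)^1 - 6 = (50) + (-30) + (-6) = 14; answer 14
Part 2: S1 = 14; w = -6; T(2) = -2*(-39) + 3*(-6) = 60; iterating: T(2)=60, T(3)=-237, T(4)=654, T(5)=-2019, T(6)=6000, T(7)=-18057, T(8)=54114, T(9)=-162399, T(10)=487140, T(11)=-1461477, T(12)=4384374, T(13)=-13153179, T(14)=39459480, T(15)=-118378497; answer -118378497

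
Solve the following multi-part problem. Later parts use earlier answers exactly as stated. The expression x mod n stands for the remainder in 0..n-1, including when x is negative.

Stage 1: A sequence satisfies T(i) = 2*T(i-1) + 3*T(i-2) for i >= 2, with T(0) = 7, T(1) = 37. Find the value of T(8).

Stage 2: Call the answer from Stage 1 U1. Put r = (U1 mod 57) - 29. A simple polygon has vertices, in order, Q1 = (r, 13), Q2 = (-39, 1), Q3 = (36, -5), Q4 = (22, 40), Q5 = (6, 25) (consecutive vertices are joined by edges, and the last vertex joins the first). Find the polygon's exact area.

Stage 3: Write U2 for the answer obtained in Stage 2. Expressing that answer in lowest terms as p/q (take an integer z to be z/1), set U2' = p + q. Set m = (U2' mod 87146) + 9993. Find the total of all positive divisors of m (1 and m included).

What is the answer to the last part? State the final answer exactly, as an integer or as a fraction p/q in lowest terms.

23114

Stage 1: T(2) = 2*(37) + 3*(7) = 95; iterating: T(2)=95, T(3)=301, T(4)=887, T(5)=2677, T(6)=8015, T(7)=24061, T(8)=72167; answer 72167
Stage 2: U1 = 72167; r = -24; cross terms: (-24*1 - -39*13)=483, (-39*-5 - 36*1)=159, (36*40 - 22*-5)=1550, (22*25 - 6*40)=310, (6*13 - -24*25)=678; twice the area = |3180| = 3180; area = 1590; answer 1590
Stage 3: U2 = 1590; threaded value p + q = 1591; m = 11584; 11584 = 2^6 * 181; sigma = (1 + 2 + 4 + 8 + 16 + 32 + 64) * (1 + 181) = 127 * 182 = 23114; answer 23114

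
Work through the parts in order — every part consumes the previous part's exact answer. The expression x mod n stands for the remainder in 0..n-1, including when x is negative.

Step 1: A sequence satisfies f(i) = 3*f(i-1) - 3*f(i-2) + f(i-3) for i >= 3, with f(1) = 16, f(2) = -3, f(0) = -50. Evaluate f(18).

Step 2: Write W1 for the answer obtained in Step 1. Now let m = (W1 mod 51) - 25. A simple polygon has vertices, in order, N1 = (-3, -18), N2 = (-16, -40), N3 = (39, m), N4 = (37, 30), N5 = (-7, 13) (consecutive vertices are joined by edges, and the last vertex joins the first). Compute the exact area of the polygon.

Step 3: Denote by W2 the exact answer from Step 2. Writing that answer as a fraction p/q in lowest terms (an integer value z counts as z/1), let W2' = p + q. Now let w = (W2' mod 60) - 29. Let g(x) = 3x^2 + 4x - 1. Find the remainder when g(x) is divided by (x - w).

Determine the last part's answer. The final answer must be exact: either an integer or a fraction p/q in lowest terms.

Step 1: f(3) = 3*(-3) - 3*(16) + 1*(-50) = -107; iterating: f(3)=-107, f(4)=-296, f(5)=-570, f(6)=-929, f(7)=-1373, f(8)=-1902, f(9)=-2516, f(10)=-3215, f(11)=-3999, f(12)=-4868, f(13)=-5822, f(14)=-6861, f(15)=-7985, f(16)=-9194, f(17)=-10488, f(18)=-11867; answer -11867
Step 2: W1 = -11867; m = -9; cross terms: (-3*-40 - -16*-18)=-168, (-16*-9 - 39*-40)=1704, (39*30 - 37*-9)=1503, (37*13 - -7*30)=691, (-7*-18 - -3*13)=165; twice the area = |3895| = 3895; area = 3895/2; answer 3895/2
Step 3: W2 = 3895/2; threaded value p + q = 3897; w = 28; remainder = value at the root: 3*(28)^2 + 4*(28)^1 - 1 = (2352) + (112) + (-1) = 2463; answer 2463

2463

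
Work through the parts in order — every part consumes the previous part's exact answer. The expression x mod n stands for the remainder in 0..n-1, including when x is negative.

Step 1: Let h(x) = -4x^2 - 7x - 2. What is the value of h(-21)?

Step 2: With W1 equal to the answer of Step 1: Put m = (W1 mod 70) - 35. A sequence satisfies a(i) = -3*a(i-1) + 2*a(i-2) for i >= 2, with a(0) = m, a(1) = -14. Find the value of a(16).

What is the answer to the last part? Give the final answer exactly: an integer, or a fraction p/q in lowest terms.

Step 1: -4*(-21)^2 - 7*(-21)^1 - 2 = (-1764) + (147) + (-2) = -1619; answer -1619
Step 2: W1 = -1619; m = 26; a(2) = -3*(-14) + 2*(26) = 94; iterating: a(2)=94, a(3)=-310, a(4)=1118, a(5)=-3974, a(6)=14158, a(7)=-50422, a(8)=179582, a(9)=-639590, a(10)=2277934, a(11)=-8112982, a(12)=28894814, a(13)=-102910406, a(14)=366520846, a(15)=-1305383350, a(16)=4649191742; answer 4649191742

4649191742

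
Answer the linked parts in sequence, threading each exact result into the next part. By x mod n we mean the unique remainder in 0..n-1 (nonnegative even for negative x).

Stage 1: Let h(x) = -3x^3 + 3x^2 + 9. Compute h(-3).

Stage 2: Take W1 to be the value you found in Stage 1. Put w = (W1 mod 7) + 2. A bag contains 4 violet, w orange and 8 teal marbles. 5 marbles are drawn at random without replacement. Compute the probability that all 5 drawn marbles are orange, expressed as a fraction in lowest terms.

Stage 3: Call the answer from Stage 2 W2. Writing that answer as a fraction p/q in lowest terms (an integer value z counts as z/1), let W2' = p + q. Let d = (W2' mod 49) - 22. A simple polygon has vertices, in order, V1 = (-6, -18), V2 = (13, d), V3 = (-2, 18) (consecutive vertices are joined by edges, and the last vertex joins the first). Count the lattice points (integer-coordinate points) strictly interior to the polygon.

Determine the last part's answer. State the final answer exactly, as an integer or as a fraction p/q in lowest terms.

324

Stage 1: -3*(-3)^3 + 3*(-3)^2 + 9 = (81) + (27) + (9) = 117; answer 117
Stage 2: W1 = 117; w = 7; total draws C(19,5) = 11628; favorable C(7,5) = 21; P = 7/3876; answer 7/3876
Stage 3: W2 = 7/3876; threaded value p + q = 3883; d = -10; cross terms: (-6*-10 - 13*-18)=294, (13*18 - -2*-10)=214, (-2*-18 - -6*18)=144; twice the area = |652| = 652; area = 326; boundary points = 1 + 1 + 4 = 6; strictly interior points = area - boundary/2 + 1 = 324; answer 324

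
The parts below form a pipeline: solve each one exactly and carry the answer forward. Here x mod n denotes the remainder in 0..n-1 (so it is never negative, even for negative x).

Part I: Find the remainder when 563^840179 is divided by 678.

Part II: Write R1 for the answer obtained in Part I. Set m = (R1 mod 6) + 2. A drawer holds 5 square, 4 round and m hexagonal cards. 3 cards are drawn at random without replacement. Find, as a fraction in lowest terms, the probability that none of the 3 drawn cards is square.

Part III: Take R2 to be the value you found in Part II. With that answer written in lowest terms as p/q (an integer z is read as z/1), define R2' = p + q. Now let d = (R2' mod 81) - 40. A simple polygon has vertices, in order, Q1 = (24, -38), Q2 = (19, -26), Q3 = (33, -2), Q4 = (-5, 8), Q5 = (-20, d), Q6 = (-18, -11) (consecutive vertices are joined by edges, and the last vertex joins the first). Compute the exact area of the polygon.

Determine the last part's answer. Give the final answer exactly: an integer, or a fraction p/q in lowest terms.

Part I: squarings mod 678: 563^1=563, 563^2=343, 563^4=355, 563^8=595, 563^16=109, 563^32=355, 563^64=595, 563^128=109, 563^256=355, 563^512=595, 563^1024=109, 563^2048=355, 563^4096=595, 563^8192=109, 563^16384=355, 563^32768=595, 563^65536=109, 563^131072=355, 563^262144=595, 563^524288=109; 563^840179 = 563^1 * 563^2 * 563^16 * 563^32 * 563^64 * 563^128 * 563^256 * 563^4096 * 563^16384 * 563^32768 * 563^262144 * 563^524288 = 551 (mod 678); answer 551
Part II: R1 = 551; m = 7; total draws C(16,3) = 560; favorable C(11,3) = 165; P = 33/112; answer 33/112
Part III: R2 = 33/112; threaded value p + q = 145; d = 24; cross terms: (24*-26 - 19*-38)=98, (19*-2 - 33*-26)=820, (33*8 - -5*-2)=254, (-5*24 - -20*8)=40, (-20*-11 - -18*24)=652, (-18*-38 - 24*-11)=948; twice the area = |2812| = 2812; area = 1406; answer 1406

1406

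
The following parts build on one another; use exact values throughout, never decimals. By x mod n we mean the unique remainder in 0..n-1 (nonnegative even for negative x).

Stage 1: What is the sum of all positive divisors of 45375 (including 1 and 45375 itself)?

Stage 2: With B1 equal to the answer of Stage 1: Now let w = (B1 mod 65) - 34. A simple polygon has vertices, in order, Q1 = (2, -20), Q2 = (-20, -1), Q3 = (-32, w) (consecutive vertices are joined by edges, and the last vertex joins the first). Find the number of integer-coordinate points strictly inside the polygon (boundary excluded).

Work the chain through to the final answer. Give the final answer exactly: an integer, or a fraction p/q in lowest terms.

94

Stage 1: 45375 = 3 * 5^3 * 11^2; sigma = (1 + 3) * (1 + 5 + 25 + 125) * (1 + 11 + 121) = 4 * 156 * 133 = 82992; answer 82992
Stage 2: B1 = 82992; w = 18; cross terms: (2*-1 - -20*-20)=-402, (-20*18 - -32*-1)=-392, (-32*-20 - 2*18)=604; twice the area = |-190| = 190; area = 95; boundary points = 1 + 1 + 2 = 4; strictly interior points = area - boundary/2 + 1 = 94; answer 94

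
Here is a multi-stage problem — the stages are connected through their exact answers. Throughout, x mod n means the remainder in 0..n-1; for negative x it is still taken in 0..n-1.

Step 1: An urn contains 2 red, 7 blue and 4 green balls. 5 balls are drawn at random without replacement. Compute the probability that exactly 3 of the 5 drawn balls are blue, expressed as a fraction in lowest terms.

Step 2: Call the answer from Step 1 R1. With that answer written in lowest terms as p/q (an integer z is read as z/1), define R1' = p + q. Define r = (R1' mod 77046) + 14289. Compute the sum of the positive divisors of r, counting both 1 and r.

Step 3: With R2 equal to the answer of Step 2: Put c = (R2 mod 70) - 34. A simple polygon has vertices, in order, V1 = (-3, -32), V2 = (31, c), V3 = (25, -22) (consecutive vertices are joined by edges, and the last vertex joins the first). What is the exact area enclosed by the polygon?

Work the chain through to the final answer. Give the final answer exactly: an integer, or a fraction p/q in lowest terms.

334

Step 1: total draws C(13,5) = 1287; favorable C(7,3)*C(6,2) = 525; P = 175/429; answer 175/429
Step 2: R1 = 175/429; threaded value p + q = 604; r = 14893; 14893 = 53 * 281; sigma = (1 + 53) * (1 + 281) = 54 * 282 = 15228; answer 15228
Step 3: R2 = 15228; c = 4; cross terms: (-3*4 - 31*-32)=980, (31*-22 - 25*4)=-782, (25*-32 - -3*-22)=-866; twice the area = |-668| = 668; area = 334; answer 334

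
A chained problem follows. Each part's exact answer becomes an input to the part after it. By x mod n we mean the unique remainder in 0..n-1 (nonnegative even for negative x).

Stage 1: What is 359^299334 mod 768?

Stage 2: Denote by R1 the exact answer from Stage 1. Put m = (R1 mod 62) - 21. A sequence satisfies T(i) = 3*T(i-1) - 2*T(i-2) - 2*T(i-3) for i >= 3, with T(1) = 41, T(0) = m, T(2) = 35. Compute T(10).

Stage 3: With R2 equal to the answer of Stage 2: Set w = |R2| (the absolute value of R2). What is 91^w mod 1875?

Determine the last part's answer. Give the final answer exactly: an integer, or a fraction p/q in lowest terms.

526

Stage 1: squarings mod 768: 359^1=359, 359^2=625, 359^4=481, 359^8=193, 359^16=385, 359^32=1, 359^64=1, 359^128=1, 359^256=1, 359^512=1, 359^1024=1, 359^2048=1, 359^4096=1, 359^8192=1, 359^16384=1, 359^32768=1, 359^65536=1, 359^131072=1, 359^262144=1; 359^299334 = 359^2 * 359^4 * 359^64 * 359^256 * 359^4096 * 359^32768 * 359^262144 = 337 (mod 768); answer 337
Stage 2: R1 = 337; m = 6; T(3) = 3*(35) - 2*(41) - 2*(6) = 11; iterating: T(3)=11, T(4)=-119, T(5)=-449, T(6)=-1131, T(7)=-2257, T(8)=-3611, T(9)=-4057, T(10)=-435; answer -435
Stage 3: R2 = -435; w = 435; squarings mod 1875: 91^1=91, 91^2=781, 91^4=586, 91^8=271, 91^16=316, 91^32=481, 91^64=736, 91^128=1696, 91^256=166; 91^435 = 91^1 * 91^2 * 91^16 * 91^32 * 91^128 * 91^256 = 526 (mod 1875); answer 526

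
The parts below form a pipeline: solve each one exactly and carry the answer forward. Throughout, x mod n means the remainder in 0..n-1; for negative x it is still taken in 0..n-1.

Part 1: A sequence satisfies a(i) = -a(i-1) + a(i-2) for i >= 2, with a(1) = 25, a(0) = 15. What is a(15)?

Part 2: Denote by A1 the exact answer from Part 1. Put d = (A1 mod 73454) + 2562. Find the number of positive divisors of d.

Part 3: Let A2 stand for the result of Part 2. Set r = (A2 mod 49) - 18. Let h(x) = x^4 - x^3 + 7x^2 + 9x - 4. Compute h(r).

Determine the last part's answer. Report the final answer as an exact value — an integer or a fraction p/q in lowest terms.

Part 1: a(2) = -1*(25) + 1*(15) = -10; iterating: a(2)=-10, a(3)=35, a(4)=-45, a(5)=80, a(6)=-125, a(7)=205, a(8)=-330, a(9)=535, a(10)=-865, a(11)=1400, a(12)=-2265, a(13)=3665, a(14)=-5930, a(15)=9595; answer 9595
Part 2: A1 = 9595; d = 12157; 12157 is prime, so its only divisors are 1 and 12157; count = 2; answer 2
Part 3: A2 = 2; r = -16; 1*(-16)^4 - 1*(-16)^3 + 7*(-16)^2 + 9*(-16)^1 - 4 = (65536) + (4096) + (1792) + (-144) + (-4) = 71276; answer 71276

71276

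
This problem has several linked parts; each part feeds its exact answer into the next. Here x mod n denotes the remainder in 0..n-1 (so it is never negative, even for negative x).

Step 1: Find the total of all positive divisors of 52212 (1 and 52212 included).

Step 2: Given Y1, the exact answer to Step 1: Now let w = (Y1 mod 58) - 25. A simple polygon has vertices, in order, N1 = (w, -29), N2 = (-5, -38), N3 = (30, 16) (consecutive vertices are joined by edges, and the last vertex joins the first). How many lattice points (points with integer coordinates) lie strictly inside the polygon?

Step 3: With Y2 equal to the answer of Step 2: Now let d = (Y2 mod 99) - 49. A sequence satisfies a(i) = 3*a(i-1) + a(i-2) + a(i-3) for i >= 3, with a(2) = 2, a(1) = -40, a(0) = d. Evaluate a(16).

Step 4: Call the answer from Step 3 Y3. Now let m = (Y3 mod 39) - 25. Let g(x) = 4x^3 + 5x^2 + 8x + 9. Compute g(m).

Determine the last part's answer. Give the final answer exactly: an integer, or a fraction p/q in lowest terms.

-723

Step 1: 52212 = 2^2 * 3 * 19 * 229; sigma = (1 + 2 + 4) * (1 + 3) * (1 + 19) * (1 + 229) = 7 * 4 * 20 * 230 = 128800; answer 128800
Step 2: Y1 = 128800; w = 15; cross terms: (15*-38 - -5*-29)=-715, (-5*16 - 30*-38)=1060, (30*-29 - 15*16)=-1110; twice the area = |-765| = 765; area = 765/2; boundary points = 1 + 1 + 15 = 17; strictly interior points = area - boundary/2 + 1 = 375; answer 375
Step 3: Y2 = 375; d = 29; a(3) = 3*(2) + 1*(-40) + 1*(29) = -5; iterating: a(3)=-5, a(4)=-53, a(5)=-162, a(6)=-544, a(7)=-1847, a(8)=-6247, a(9)=-21132, a(10)=-71490, a(11)=-241849, a(12)=-818169, a(13)=-2767846, a(14)=-9363556, a(15)=-31676683, a(16)=-107161451; answer -107161451
Step 4: Y3 = -107161451; m = -6; 4*(-6)^3 + 5*(-6)^2 + 8*(-6)^1 + 9 = (-864) + (180) + (-48) + (9) = -723; answer -723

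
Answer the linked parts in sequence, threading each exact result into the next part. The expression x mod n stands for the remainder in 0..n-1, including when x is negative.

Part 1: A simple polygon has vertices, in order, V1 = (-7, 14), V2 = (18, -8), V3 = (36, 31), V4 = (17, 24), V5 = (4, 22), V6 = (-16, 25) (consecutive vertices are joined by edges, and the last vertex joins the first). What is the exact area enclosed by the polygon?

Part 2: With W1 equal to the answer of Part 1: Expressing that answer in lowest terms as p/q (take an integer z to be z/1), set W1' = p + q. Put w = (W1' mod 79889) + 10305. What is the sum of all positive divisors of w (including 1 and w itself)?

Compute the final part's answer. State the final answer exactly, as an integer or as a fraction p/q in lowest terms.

23436

Part 1: cross terms: (-7*-8 - 18*14)=-196, (18*31 - 36*-8)=846, (36*24 - 17*31)=337, (17*22 - 4*24)=278, (4*25 - -16*22)=452, (-16*14 - -7*25)=-49; twice the area = |1668| = 1668; area = 834; answer 834
Part 2: W1 = 834; threaded value p + q = 835; w = 11140; 11140 = 2^2 * 5 * 557; sigma = (1 + 2 + 4) * (1 + 5) * (1 + 557) = 7 * 6 * 558 = 23436; answer 23436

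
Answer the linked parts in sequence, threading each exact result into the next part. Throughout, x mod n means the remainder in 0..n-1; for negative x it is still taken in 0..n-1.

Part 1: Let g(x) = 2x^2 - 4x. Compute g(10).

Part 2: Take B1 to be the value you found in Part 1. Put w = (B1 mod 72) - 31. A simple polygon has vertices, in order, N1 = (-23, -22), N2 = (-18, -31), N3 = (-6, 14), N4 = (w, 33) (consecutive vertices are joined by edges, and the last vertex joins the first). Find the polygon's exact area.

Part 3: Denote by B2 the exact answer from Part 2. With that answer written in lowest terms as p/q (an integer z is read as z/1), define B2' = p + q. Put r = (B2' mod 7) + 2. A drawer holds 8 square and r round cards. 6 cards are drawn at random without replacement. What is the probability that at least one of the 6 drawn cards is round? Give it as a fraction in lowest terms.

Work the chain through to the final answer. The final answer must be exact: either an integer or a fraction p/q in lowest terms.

Part 1: 2*(10)^2 - 4*(10)^1 = (200) + (-40) = 160; answer 160
Part 2: B1 = 160; w = -15; cross terms: (-23*-31 - -18*-22)=317, (-18*14 - -6*-31)=-438, (-6*33 - -15*14)=12, (-15*-22 - -23*33)=1089; twice the area = |980| = 980; area = 490; answer 490
Part 3: B2 = 490; threaded value p + q = 491; r = 3; total draws C(11,6) = 462; complement C(8,6) = 28; favorable 462 - 28 = 434; P = 31/33; answer 31/33

31/33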